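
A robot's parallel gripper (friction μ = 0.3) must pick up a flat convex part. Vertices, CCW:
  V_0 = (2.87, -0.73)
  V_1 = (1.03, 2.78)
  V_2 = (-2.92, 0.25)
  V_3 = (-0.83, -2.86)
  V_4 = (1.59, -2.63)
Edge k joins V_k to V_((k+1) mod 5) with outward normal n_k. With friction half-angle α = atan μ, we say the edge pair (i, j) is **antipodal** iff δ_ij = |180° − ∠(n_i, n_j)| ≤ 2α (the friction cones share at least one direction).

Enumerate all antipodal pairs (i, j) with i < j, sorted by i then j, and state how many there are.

count = 3; pairs: (0,2), (1,3), (1,4)

α = atan 0.3 = 16.70°;  2α = 33.40°
n_0 = (+0.8857, +0.4643)
n_1 = (-0.5394, +0.8421)
n_2 = (-0.8300, -0.5578)
n_3 = (+0.0946, -0.9955)
n_4 = (+0.8294, -0.5587)
  (0,1): δ = 85.02°  ·
  (0,2): δ = 6.24°  ✓
  (0,3): δ = 67.76°  ·
  (0,4): δ = 118.37°  ·
  (1,2): δ = 88.74°  ·
  (1,3): δ = 27.21°  ✓
  (1,4): δ = 23.39°  ✓
  (2,3): δ = 118.47°  ·
  (2,4): δ = 67.87°  ·
  (3,4): δ = 129.40°  ·
antipodal pairs: 3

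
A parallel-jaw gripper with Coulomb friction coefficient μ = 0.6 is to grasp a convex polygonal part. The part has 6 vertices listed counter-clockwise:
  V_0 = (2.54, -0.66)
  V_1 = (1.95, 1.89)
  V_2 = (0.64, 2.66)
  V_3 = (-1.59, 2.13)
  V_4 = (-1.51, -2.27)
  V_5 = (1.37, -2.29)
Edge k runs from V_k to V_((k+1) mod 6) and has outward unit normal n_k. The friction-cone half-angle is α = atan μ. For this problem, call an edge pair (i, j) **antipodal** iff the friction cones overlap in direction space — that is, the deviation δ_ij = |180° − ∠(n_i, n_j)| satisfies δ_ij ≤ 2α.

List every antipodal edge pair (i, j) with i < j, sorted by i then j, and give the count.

count = 6; pairs: (0,3), (1,3), (1,4), (2,4), (2,5), (3,5)

α = atan 0.6 = 30.96°;  2α = 61.93°
n_0 = (+0.9743, +0.2254)
n_1 = (+0.5067, +0.8621)
n_2 = (-0.2312, +0.9729)
n_3 = (-0.9998, -0.0182)
n_4 = (-0.0069, -1.0000)
n_5 = (+0.8124, -0.5831)
  (0,1): δ = 133.47°  ·
  (0,2): δ = 89.66°  ·
  (0,3): δ = 11.99°  ✓
  (0,4): δ = 76.57°  ·
  (0,5): δ = 131.30°  ·
  (1,2): δ = 136.18°  ·
  (1,3): δ = 58.51°  ✓
  (1,4): δ = 30.05°  ✓
  (1,5): δ = 84.78°  ·
  (2,3): δ = 102.33°  ·
  (2,4): δ = 13.77°  ✓
  (2,5): δ = 40.96°  ✓
  (3,4): δ = 91.44°  ·
  (3,5): δ = 36.71°  ✓
  (4,5): δ = 125.27°  ·
antipodal pairs: 6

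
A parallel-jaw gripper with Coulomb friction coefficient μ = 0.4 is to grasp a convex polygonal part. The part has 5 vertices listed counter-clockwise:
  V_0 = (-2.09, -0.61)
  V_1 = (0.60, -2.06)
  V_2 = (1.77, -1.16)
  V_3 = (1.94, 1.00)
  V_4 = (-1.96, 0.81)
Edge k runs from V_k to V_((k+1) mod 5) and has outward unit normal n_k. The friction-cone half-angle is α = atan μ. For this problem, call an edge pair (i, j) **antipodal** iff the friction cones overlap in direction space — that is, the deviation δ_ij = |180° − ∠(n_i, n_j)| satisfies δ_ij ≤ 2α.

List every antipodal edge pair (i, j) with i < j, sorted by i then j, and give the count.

α = atan 0.4 = 21.80°;  2α = 43.60°
n_0 = (-0.4745, -0.8803)
n_1 = (+0.6097, -0.7926)
n_2 = (+0.9969, -0.0785)
n_3 = (-0.0487, +0.9988)
n_4 = (-0.9958, +0.0912)
  (0,1): δ = 114.11°  ·
  (0,2): δ = 66.17°  ·
  (0,3): δ = 31.12°  ✓
  (0,4): δ = 113.10°  ·
  (1,2): δ = 132.07°  ·
  (1,3): δ = 34.78°  ✓
  (1,4): δ = 47.20°  ·
  (2,3): δ = 82.71°  ·
  (2,4): δ = 0.73°  ✓
  (3,4): δ = 98.02°  ·
antipodal pairs: 3

count = 3; pairs: (0,3), (1,3), (2,4)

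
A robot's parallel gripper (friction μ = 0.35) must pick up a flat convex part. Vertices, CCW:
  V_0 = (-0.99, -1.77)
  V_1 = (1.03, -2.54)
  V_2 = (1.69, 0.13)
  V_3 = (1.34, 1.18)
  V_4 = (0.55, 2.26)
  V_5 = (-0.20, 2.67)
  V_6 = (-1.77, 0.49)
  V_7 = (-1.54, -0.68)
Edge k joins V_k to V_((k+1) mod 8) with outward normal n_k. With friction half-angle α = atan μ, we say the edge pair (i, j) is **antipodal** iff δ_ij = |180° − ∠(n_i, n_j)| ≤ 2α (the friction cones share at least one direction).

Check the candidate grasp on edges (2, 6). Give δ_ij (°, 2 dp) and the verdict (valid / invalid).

α = atan 0.35 = 19.29°;  2α = 38.58°
edge 2: e_2 = (-0.35, +1.05);  n_2 = (+0.9487, +0.3162)
edge 6: e_6 = (+0.23, -1.17);  n_6 = (-0.9812, -0.1929)
∠(n_2, n_6) = 172.69°
δ = |180° − 172.69°| = 7.31°
7.31° ≤ 2α = 38.58°  →  valid

δ = 7.31°, valid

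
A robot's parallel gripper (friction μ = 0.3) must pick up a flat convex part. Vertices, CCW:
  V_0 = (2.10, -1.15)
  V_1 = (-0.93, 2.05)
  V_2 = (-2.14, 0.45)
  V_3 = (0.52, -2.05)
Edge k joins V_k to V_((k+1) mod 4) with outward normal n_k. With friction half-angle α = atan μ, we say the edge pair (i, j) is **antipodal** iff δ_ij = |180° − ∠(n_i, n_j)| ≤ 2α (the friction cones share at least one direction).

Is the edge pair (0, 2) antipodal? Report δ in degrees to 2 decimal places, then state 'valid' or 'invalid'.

α = atan 0.3 = 16.70°;  2α = 33.40°
edge 0: e_0 = (-3.03, +3.20);  n_0 = (+0.7261, +0.6876)
edge 2: e_2 = (+2.66, -2.50);  n_2 = (-0.6849, -0.7287)
∠(n_0, n_2) = 176.66°
δ = |180° − 176.66°| = 3.34°
3.34° ≤ 2α = 33.40°  →  valid

δ = 3.34°, valid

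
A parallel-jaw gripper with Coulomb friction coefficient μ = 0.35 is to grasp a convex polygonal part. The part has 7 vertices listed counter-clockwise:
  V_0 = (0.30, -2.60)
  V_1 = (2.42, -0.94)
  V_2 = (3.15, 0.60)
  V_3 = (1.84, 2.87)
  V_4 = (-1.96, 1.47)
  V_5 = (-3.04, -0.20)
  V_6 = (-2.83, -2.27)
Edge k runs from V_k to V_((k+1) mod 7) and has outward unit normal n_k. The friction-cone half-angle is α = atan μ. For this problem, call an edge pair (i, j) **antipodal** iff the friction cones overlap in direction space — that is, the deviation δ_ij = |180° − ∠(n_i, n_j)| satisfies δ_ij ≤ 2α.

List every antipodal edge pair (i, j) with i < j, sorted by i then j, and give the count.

count = 6; pairs: (0,3), (0,4), (1,4), (1,5), (2,5), (3,6)

α = atan 0.35 = 19.29°;  2α = 38.58°
n_0 = (+0.6165, -0.7873)
n_1 = (+0.9036, -0.4283)
n_2 = (+0.8661, +0.4998)
n_3 = (-0.3457, +0.9383)
n_4 = (-0.8397, +0.5430)
n_5 = (-0.9949, -0.1009)
n_6 = (-0.1049, -0.9945)
  (0,1): δ = 153.42°  ·
  (0,2): δ = 98.07°  ·
  (0,3): δ = 17.84°  ✓
  (0,4): δ = 19.05°  ✓
  (0,5): δ = 57.73°  ·
  (0,6): δ = 135.92°  ·
  (1,2): δ = 124.65°  ·
  (1,3): δ = 44.41°  ·
  (1,4): δ = 7.53°  ✓
  (1,5): δ = 31.15°  ✓
  (1,6): δ = 109.34°  ·
  (2,3): δ = 99.76°  ·
  (2,4): δ = 62.88°  ·
  (2,5): δ = 24.20°  ✓
  (2,6): δ = 53.99°  ·
  (3,4): δ = 143.12°  ·
  (3,5): δ = 104.43°  ·
  (3,6): δ = 26.24°  ✓
  (4,5): δ = 141.32°  ·
  (4,6): δ = 63.13°  ·
  (5,6): δ = 101.81°  ·
antipodal pairs: 6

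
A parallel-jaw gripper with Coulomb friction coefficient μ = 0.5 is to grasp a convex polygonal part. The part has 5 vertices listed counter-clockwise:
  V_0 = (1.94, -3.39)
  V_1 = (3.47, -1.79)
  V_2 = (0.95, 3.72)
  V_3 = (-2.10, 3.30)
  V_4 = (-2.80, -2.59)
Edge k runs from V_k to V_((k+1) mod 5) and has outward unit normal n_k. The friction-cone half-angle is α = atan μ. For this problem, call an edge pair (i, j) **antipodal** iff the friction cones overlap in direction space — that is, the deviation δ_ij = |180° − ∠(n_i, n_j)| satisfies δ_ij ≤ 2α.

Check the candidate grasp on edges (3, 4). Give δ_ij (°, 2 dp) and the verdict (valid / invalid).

α = atan 0.5 = 26.57°;  2α = 53.13°
edge 3: e_3 = (-0.70, -5.89);  n_3 = (-0.9930, +0.1180)
edge 4: e_4 = (+4.74, -0.80);  n_4 = (-0.1664, -0.9861)
∠(n_3, n_4) = 87.20°
δ = |180° − 87.20°| = 92.80°
92.80° > 2α = 53.13°  →  invalid

δ = 92.80°, invalid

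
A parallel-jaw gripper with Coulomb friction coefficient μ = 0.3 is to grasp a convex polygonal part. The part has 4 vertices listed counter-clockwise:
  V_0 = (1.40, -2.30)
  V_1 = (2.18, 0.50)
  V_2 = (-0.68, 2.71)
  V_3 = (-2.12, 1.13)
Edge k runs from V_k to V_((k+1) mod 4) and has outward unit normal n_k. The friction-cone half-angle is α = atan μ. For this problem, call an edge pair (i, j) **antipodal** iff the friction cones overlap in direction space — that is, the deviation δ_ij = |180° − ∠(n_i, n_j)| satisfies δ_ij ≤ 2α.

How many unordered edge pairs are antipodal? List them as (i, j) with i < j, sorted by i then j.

α = atan 0.3 = 16.70°;  2α = 33.40°
n_0 = (+0.9633, -0.2684)
n_1 = (+0.6114, +0.7913)
n_2 = (-0.7391, +0.6736)
n_3 = (-0.6979, -0.7162)
  (0,1): δ = 112.13°  ·
  (0,2): δ = 26.78°  ✓
  (0,3): δ = 61.31°  ·
  (1,2): δ = 94.65°  ·
  (1,3): δ = 6.56°  ✓
  (2,3): δ = 91.91°  ·
antipodal pairs: 2

count = 2; pairs: (0,2), (1,3)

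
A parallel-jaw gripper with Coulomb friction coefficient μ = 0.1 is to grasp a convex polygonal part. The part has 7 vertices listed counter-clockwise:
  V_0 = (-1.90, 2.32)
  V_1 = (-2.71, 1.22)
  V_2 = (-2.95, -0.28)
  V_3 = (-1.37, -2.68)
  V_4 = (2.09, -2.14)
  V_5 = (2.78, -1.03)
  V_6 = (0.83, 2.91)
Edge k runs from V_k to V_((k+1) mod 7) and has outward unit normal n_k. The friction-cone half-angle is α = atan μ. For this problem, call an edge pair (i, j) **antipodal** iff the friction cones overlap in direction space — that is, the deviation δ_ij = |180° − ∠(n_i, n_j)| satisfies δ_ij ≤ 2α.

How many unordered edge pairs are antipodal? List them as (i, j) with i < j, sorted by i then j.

count = 3; pairs: (0,4), (2,5), (3,6)

α = atan 0.1 = 5.71°;  2α = 11.42°
n_0 = (-0.8052, +0.5929)
n_1 = (-0.9874, +0.1580)
n_2 = (-0.8352, -0.5499)
n_3 = (+0.1542, -0.9880)
n_4 = (+0.8493, -0.5279)
n_5 = (+0.8962, +0.4436)
n_6 = (-0.2112, +0.9774)
  (0,1): δ = 152.72°  ·
  (0,2): δ = 110.28°  ·
  (0,3): δ = 44.76°  ·
  (0,4): δ = 4.50°  ✓
  (0,5): δ = 62.70°  ·
  (0,6): δ = 138.56°  ·
  (1,2): δ = 137.55°  ·
  (1,3): δ = 72.04°  ·
  (1,4): δ = 22.78°  ·
  (1,5): δ = 35.42°  ·
  (1,6): δ = 111.29°  ·
  (2,3): δ = 114.49°  ·
  (2,4): δ = 65.22°  ·
  (2,5): δ = 7.03°  ✓
  (2,6): δ = 68.84°  ·
  (3,4): δ = 130.74°  ·
  (3,5): δ = 72.54°  ·
  (3,6): δ = 3.32°  ✓
  (4,5): δ = 121.80°  ·
  (4,6): δ = 45.94°  ·
  (5,6): δ = 104.14°  ·
antipodal pairs: 3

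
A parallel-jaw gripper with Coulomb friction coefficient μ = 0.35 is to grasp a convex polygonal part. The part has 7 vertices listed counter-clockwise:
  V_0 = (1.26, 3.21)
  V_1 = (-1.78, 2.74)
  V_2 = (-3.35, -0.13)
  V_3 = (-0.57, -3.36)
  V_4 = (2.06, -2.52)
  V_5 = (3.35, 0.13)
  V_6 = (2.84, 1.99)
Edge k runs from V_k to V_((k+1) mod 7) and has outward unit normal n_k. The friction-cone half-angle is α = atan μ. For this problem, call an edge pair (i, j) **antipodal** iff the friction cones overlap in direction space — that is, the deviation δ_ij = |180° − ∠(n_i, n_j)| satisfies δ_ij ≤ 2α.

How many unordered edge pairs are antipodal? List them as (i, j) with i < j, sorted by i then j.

count = 4; pairs: (0,3), (1,4), (2,5), (2,6)

α = atan 0.35 = 19.29°;  2α = 38.58°
n_0 = (-0.1528, +0.9883)
n_1 = (-0.8773, +0.4799)
n_2 = (-0.7579, -0.6523)
n_3 = (+0.3042, -0.9526)
n_4 = (+0.8991, -0.4377)
n_5 = (+0.9644, +0.2644)
n_6 = (+0.6112, +0.7915)
  (0,1): δ = 127.47°  ·
  (0,2): δ = 58.07°  ·
  (0,3): δ = 8.92°  ✓
  (0,4): δ = 55.25°  ·
  (0,5): δ = 96.54°  ·
  (0,6): δ = 133.54°  ·
  (1,2): δ = 110.60°  ·
  (1,3): δ = 43.61°  ·
  (1,4): δ = 2.72°  ✓
  (1,5): δ = 44.01°  ·
  (1,6): δ = 81.01°  ·
  (2,3): δ = 113.00°  ·
  (2,4): δ = 66.67°  ·
  (2,5): δ = 25.38°  ✓
  (2,6): δ = 11.61°  ✓
  (3,4): δ = 133.67°  ·
  (3,5): δ = 92.38°  ·
  (3,6): δ = 55.39°  ·
  (4,5): δ = 138.71°  ·
  (4,6): δ = 101.72°  ·
  (5,6): δ = 143.01°  ·
antipodal pairs: 4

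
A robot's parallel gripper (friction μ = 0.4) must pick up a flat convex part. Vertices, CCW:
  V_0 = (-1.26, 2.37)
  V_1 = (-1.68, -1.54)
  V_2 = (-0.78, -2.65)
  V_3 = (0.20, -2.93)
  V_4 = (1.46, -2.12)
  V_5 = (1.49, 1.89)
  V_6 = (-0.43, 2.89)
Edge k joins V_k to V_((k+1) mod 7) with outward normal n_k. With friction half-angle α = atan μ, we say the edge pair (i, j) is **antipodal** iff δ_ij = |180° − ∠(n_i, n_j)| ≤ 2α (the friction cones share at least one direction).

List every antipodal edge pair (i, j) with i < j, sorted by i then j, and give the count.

α = atan 0.4 = 21.80°;  2α = 43.60°
n_0 = (-0.9943, +0.1068)
n_1 = (-0.7768, -0.6298)
n_2 = (-0.2747, -0.9615)
n_3 = (+0.5408, -0.8412)
n_4 = (+1.0000, -0.0075)
n_5 = (+0.4619, +0.8869)
n_6 = (-0.5309, +0.8474)
  (0,1): δ = 134.83°  ·
  (0,2): δ = 99.81°  ·
  (0,3): δ = 51.13°  ·
  (0,4): δ = 5.70°  ✓
  (0,5): δ = 68.62°  ·
  (0,6): δ = 128.20°  ·
  (1,2): δ = 144.98°  ·
  (1,3): δ = 96.30°  ·
  (1,4): δ = 39.46°  ✓
  (1,5): δ = 23.45°  ✓
  (1,6): δ = 83.03°  ·
  (2,3): δ = 131.32°  ·
  (2,4): δ = 74.48°  ·
  (2,5): δ = 11.57°  ✓
  (2,6): δ = 48.01°  ·
  (3,4): δ = 123.16°  ·
  (3,5): δ = 60.25°  ·
  (3,6): δ = 0.67°  ✓
  (4,5): δ = 117.08°  ·
  (4,6): δ = 57.50°  ·
  (5,6): δ = 120.42°  ·
antipodal pairs: 5

count = 5; pairs: (0,4), (1,4), (1,5), (2,5), (3,6)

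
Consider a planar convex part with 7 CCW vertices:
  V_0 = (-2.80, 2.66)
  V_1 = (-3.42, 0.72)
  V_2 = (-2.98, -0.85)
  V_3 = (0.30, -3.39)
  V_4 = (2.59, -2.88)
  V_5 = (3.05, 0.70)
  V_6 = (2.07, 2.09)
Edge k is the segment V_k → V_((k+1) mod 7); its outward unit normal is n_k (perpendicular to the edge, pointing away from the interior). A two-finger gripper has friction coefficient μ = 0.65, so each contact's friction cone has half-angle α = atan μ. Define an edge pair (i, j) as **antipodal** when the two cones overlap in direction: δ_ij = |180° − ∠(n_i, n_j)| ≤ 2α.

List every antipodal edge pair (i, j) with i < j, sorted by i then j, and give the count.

count = 9; pairs: (0,3), (0,4), (0,5), (1,4), (1,5), (2,4), (2,5), (2,6), (3,6)

α = atan 0.65 = 33.02°;  2α = 66.05°
n_0 = (-0.9525, +0.3044)
n_1 = (-0.9629, -0.2699)
n_2 = (-0.6123, -0.7906)
n_3 = (+0.2174, -0.9761)
n_4 = (+0.9918, -0.1274)
n_5 = (+0.8173, +0.5762)
n_6 = (+0.1162, +0.9932)
  (0,1): δ = 146.62°  ·
  (0,2): δ = 110.03°  ·
  (0,3): δ = 59.72°  ✓
  (0,4): δ = 10.40°  ✓
  (0,5): δ = 52.91°  ✓
  (0,6): δ = 101.05°  ·
  (1,2): δ = 143.41°  ·
  (1,3): δ = 93.10°  ·
  (1,4): δ = 22.98°  ✓
  (1,5): δ = 19.53°  ✓
  (1,6): δ = 67.67°  ·
  (2,3): δ = 129.69°  ·
  (2,4): δ = 59.57°  ✓
  (2,5): δ = 17.06°  ✓
  (2,6): δ = 31.08°  ✓
  (3,4): δ = 109.88°  ·
  (3,5): δ = 67.37°  ·
  (3,6): δ = 19.23°  ✓
  (4,5): δ = 137.49°  ·
  (4,6): δ = 89.35°  ·
  (5,6): δ = 131.86°  ·
antipodal pairs: 9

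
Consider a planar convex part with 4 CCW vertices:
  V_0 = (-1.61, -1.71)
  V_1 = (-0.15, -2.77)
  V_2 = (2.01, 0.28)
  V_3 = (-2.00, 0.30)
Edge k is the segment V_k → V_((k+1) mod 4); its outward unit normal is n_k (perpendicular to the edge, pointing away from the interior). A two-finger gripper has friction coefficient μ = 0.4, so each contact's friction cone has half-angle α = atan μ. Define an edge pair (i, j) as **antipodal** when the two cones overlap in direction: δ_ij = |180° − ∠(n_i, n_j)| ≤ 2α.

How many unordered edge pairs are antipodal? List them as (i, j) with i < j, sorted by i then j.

α = atan 0.4 = 21.80°;  2α = 43.60°
n_0 = (-0.5875, -0.8092)
n_1 = (+0.8161, -0.5779)
n_2 = (+0.0050, +1.0000)
n_3 = (-0.9817, -0.1905)
  (0,1): δ = 89.33°  ·
  (0,2): δ = 35.69°  ✓
  (0,3): δ = 136.96°  ·
  (1,2): δ = 54.98°  ·
  (1,3): δ = 46.29°  ·
  (2,3): δ = 78.73°  ·
antipodal pairs: 1

count = 1; pairs: (0,2)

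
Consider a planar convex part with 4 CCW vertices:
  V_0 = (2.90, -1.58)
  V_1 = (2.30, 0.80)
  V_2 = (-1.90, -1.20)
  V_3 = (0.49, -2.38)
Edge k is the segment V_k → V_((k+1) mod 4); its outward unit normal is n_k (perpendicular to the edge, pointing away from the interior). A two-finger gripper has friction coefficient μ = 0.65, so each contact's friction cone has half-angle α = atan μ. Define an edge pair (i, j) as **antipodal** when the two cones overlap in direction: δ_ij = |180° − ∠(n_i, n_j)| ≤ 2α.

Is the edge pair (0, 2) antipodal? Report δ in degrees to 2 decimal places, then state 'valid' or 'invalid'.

α = atan 0.65 = 33.02°;  2α = 66.05°
edge 0: e_0 = (-0.60, +2.38);  n_0 = (+0.9697, +0.2445)
edge 2: e_2 = (+2.39, -1.18);  n_2 = (-0.4427, -0.8967)
∠(n_0, n_2) = 130.43°
δ = |180° − 130.43°| = 49.57°
49.57° ≤ 2α = 66.05°  →  valid

δ = 49.57°, valid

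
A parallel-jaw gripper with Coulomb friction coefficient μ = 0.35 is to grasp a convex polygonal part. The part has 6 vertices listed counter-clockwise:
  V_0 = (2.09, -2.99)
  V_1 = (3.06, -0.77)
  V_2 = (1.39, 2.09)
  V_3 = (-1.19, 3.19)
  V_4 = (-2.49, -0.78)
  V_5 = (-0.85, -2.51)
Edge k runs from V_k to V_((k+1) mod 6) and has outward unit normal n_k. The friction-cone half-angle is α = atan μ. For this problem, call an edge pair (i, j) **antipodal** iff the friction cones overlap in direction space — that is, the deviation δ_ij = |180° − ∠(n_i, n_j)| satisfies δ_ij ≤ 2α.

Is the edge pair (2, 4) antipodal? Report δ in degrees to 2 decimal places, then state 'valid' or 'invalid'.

δ = 23.44°, valid

α = atan 0.35 = 19.29°;  2α = 38.58°
edge 2: e_2 = (-2.58, +1.10);  n_2 = (+0.3922, +0.9199)
edge 4: e_4 = (+1.64, -1.73);  n_4 = (-0.7257, -0.6880)
∠(n_2, n_4) = 156.56°
δ = |180° − 156.56°| = 23.44°
23.44° ≤ 2α = 38.58°  →  valid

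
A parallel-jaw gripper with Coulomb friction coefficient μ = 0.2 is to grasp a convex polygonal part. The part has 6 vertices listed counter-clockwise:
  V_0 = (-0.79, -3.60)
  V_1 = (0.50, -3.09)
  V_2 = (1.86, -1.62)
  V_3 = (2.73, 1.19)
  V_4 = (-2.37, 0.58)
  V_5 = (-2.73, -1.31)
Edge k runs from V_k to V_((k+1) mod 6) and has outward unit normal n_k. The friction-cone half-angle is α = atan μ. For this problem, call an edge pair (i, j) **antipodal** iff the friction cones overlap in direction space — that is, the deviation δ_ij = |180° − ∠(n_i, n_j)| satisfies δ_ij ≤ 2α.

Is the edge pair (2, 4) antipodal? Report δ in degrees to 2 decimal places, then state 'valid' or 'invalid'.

δ = 6.42°, valid

α = atan 0.2 = 11.31°;  2α = 22.62°
edge 2: e_2 = (+0.87, +2.81);  n_2 = (+0.9553, -0.2958)
edge 4: e_4 = (-0.36, -1.89);  n_4 = (-0.9823, +0.1871)
∠(n_2, n_4) = 173.58°
δ = |180° − 173.58°| = 6.42°
6.42° ≤ 2α = 22.62°  →  valid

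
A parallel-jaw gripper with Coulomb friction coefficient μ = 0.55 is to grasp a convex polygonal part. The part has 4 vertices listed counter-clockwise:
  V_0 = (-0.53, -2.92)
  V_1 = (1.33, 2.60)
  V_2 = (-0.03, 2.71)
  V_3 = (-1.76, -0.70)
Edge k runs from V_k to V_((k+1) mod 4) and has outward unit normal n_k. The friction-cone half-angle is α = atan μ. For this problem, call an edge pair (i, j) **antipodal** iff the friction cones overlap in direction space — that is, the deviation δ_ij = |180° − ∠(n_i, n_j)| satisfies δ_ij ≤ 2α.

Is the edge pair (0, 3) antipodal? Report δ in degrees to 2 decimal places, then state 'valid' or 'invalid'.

δ = 47.61°, valid

α = atan 0.55 = 28.81°;  2α = 57.62°
edge 0: e_0 = (+1.86, +5.52);  n_0 = (+0.9476, -0.3193)
edge 3: e_3 = (+1.23, -2.22);  n_3 = (-0.8747, -0.4846)
∠(n_0, n_3) = 132.39°
δ = |180° − 132.39°| = 47.61°
47.61° ≤ 2α = 57.62°  →  valid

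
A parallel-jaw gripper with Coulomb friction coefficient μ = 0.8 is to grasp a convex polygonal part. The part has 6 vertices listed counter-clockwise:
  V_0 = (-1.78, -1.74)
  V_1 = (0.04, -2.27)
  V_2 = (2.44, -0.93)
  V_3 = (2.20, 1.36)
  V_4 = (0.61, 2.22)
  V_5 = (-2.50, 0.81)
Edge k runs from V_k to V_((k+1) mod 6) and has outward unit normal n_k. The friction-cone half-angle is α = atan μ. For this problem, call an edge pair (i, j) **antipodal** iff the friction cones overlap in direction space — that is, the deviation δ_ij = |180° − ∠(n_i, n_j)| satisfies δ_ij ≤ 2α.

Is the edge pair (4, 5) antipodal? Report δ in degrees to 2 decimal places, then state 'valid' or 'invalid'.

δ = 98.62°, invalid

α = atan 0.8 = 38.66°;  2α = 77.32°
edge 4: e_4 = (-3.11, -1.41);  n_4 = (-0.4129, +0.9108)
edge 5: e_5 = (+0.72, -2.55);  n_5 = (-0.9624, -0.2717)
∠(n_4, n_5) = 81.38°
δ = |180° − 81.38°| = 98.62°
98.62° > 2α = 77.32°  →  invalid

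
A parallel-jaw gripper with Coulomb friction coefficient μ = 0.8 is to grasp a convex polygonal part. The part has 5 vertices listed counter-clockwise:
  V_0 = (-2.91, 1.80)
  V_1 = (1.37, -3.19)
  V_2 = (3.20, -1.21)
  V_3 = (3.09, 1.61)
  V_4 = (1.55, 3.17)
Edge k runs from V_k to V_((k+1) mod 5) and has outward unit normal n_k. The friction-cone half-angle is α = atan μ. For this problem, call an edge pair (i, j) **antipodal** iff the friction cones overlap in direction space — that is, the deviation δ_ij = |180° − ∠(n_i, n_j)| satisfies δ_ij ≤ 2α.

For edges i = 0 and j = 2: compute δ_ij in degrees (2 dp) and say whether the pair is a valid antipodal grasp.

α = atan 0.8 = 38.66°;  2α = 77.32°
edge 0: e_0 = (+4.28, -4.99);  n_0 = (-0.7590, -0.6510)
edge 2: e_2 = (-0.11, +2.82);  n_2 = (+0.9992, +0.0390)
∠(n_0, n_2) = 141.61°
δ = |180° − 141.61°| = 38.39°
38.39° ≤ 2α = 77.32°  →  valid

δ = 38.39°, valid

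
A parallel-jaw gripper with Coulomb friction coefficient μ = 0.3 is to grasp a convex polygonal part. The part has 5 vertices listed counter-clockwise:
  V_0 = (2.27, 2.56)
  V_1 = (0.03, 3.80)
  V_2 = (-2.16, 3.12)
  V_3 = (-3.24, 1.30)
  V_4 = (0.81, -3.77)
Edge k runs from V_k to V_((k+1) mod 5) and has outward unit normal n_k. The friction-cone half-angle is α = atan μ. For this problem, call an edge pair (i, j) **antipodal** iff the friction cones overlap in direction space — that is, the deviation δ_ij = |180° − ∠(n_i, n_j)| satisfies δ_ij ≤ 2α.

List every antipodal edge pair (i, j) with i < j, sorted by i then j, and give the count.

α = atan 0.3 = 16.70°;  2α = 33.40°
n_0 = (+0.4843, +0.8749)
n_1 = (-0.2965, +0.9550)
n_2 = (-0.8600, +0.5103)
n_3 = (-0.7813, -0.6241)
n_4 = (+0.9744, -0.2247)
  (0,1): δ = 133.78°  ·
  (0,2): δ = 91.72°  ·
  (0,3): δ = 22.41°  ✓
  (0,4): δ = 105.98°  ·
  (1,2): δ = 137.93°  ·
  (1,3): δ = 68.63°  ·
  (1,4): δ = 59.76°  ·
  (2,3): δ = 110.70°  ·
  (2,4): δ = 17.70°  ✓
  (3,4): δ = 51.61°  ·
antipodal pairs: 2

count = 2; pairs: (0,3), (2,4)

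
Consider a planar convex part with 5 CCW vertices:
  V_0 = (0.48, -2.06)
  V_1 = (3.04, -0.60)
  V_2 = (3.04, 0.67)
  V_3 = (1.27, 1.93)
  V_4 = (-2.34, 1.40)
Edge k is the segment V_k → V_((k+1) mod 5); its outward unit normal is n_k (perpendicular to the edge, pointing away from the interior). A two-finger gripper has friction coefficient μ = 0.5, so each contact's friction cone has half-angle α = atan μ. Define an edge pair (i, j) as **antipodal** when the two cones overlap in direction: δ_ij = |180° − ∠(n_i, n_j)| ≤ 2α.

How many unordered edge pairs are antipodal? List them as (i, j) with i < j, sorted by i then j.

α = atan 0.5 = 26.57°;  2α = 53.13°
n_0 = (+0.4954, -0.8687)
n_1 = (+1.0000, -0.0000)
n_2 = (+0.5799, +0.8147)
n_3 = (-0.1453, +0.9894)
n_4 = (-0.7752, -0.6318)
  (0,1): δ = 119.70°  ·
  (0,2): δ = 65.14°  ·
  (0,3): δ = 21.34°  ✓
  (0,4): δ = 99.48°  ·
  (1,2): δ = 125.45°  ·
  (1,3): δ = 81.65°  ·
  (1,4): δ = 39.18°  ✓
  (2,3): δ = 136.20°  ·
  (2,4): δ = 15.37°  ✓
  (3,4): δ = 59.17°  ·
antipodal pairs: 3

count = 3; pairs: (0,3), (1,4), (2,4)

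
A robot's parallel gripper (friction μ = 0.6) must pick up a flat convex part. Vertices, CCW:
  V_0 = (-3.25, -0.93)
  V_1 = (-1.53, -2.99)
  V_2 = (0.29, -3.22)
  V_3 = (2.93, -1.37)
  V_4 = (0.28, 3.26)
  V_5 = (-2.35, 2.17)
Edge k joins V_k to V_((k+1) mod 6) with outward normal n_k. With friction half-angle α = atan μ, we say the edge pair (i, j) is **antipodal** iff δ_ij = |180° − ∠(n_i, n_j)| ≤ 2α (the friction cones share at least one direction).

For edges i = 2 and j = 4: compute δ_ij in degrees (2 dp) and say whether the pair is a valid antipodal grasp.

δ = 12.51°, valid

α = atan 0.6 = 30.96°;  2α = 61.93°
edge 2: e_2 = (+2.64, +1.85);  n_2 = (+0.5739, -0.8189)
edge 4: e_4 = (-2.63, -1.09);  n_4 = (-0.3829, +0.9238)
∠(n_2, n_4) = 167.49°
δ = |180° − 167.49°| = 12.51°
12.51° ≤ 2α = 61.93°  →  valid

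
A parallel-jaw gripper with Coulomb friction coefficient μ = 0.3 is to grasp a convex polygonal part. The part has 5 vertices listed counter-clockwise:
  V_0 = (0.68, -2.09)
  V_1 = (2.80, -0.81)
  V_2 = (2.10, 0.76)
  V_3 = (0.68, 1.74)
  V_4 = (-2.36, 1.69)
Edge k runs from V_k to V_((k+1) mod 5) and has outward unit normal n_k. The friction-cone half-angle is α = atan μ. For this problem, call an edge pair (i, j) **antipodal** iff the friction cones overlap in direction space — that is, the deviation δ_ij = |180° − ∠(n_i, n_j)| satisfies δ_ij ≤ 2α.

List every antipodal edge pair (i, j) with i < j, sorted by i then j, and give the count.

count = 3; pairs: (0,3), (1,4), (2,4)

α = atan 0.3 = 16.70°;  2α = 33.40°
n_0 = (+0.5169, -0.8561)
n_1 = (+0.9133, +0.4072)
n_2 = (+0.5680, +0.8230)
n_3 = (-0.0164, +0.9999)
n_4 = (-0.7793, -0.6267)
  (0,1): δ = 97.09°  ·
  (0,2): δ = 65.73°  ·
  (0,3): δ = 30.18°  ✓
  (0,4): δ = 97.68°  ·
  (1,2): δ = 148.64°  ·
  (1,3): δ = 113.09°  ·
  (1,4): δ = 14.78°  ✓
  (2,3): δ = 144.45°  ·
  (2,4): δ = 16.58°  ✓
  (3,4): δ = 52.13°  ·
antipodal pairs: 3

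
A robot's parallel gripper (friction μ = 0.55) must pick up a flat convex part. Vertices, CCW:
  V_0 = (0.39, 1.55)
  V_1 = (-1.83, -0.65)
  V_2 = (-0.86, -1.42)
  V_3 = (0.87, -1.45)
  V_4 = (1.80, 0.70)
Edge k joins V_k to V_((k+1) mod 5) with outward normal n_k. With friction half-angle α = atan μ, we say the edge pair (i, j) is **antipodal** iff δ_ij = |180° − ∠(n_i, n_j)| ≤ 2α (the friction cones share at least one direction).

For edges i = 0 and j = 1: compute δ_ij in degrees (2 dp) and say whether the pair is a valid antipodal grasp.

δ = 83.18°, invalid

α = atan 0.55 = 28.81°;  2α = 57.62°
edge 0: e_0 = (-2.22, -2.20);  n_0 = (-0.7039, +0.7103)
edge 1: e_1 = (+0.97, -0.77);  n_1 = (-0.6217, -0.7832)
∠(n_0, n_1) = 96.82°
δ = |180° − 96.82°| = 83.18°
83.18° > 2α = 57.62°  →  invalid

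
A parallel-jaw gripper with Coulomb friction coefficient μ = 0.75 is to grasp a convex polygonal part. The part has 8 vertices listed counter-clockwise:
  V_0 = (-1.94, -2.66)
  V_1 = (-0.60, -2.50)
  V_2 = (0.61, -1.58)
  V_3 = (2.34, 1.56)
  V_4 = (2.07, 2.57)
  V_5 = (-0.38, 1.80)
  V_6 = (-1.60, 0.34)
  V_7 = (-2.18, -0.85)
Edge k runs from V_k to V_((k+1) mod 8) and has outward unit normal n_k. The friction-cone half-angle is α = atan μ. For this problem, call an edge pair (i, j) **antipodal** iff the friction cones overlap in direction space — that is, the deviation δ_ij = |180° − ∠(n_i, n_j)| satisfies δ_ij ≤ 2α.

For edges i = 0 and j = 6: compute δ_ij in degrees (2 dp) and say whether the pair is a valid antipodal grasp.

δ = 57.21°, valid

α = atan 0.75 = 36.87°;  2α = 73.74°
edge 0: e_0 = (+1.34, +0.16);  n_0 = (+0.1186, -0.9929)
edge 6: e_6 = (-0.58, -1.19);  n_6 = (-0.8989, +0.4381)
∠(n_0, n_6) = 122.79°
δ = |180° − 122.79°| = 57.21°
57.21° ≤ 2α = 73.74°  →  valid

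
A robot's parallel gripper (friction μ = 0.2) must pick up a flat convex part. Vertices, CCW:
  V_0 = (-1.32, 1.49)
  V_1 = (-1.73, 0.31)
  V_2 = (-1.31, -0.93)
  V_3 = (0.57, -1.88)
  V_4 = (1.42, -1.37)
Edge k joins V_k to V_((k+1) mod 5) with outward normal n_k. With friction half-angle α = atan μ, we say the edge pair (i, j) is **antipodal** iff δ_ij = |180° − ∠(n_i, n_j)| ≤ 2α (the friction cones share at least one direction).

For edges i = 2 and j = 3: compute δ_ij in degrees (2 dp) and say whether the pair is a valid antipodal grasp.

δ = 122.23°, invalid

α = atan 0.2 = 11.31°;  2α = 22.62°
edge 2: e_2 = (+1.88, -0.95);  n_2 = (-0.4510, -0.8925)
edge 3: e_3 = (+0.85, +0.51);  n_3 = (+0.5145, -0.8575)
∠(n_2, n_3) = 57.77°
δ = |180° − 57.77°| = 122.23°
122.23° > 2α = 22.62°  →  invalid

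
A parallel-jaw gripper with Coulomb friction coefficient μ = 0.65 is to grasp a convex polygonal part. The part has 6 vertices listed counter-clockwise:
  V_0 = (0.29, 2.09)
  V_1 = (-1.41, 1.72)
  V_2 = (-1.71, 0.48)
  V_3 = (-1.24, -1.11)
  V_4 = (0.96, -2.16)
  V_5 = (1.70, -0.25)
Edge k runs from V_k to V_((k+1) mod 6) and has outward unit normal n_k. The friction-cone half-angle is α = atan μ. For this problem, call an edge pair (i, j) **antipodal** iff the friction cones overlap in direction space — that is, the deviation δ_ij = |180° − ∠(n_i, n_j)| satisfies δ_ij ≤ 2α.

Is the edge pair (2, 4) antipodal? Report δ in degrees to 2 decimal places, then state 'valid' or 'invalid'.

α = atan 0.65 = 33.02°;  2α = 66.05°
edge 2: e_2 = (+0.47, -1.59);  n_2 = (-0.9590, -0.2835)
edge 4: e_4 = (+0.74, +1.91);  n_4 = (+0.9325, -0.3613)
∠(n_2, n_4) = 142.35°
δ = |180° − 142.35°| = 37.65°
37.65° ≤ 2α = 66.05°  →  valid

δ = 37.65°, valid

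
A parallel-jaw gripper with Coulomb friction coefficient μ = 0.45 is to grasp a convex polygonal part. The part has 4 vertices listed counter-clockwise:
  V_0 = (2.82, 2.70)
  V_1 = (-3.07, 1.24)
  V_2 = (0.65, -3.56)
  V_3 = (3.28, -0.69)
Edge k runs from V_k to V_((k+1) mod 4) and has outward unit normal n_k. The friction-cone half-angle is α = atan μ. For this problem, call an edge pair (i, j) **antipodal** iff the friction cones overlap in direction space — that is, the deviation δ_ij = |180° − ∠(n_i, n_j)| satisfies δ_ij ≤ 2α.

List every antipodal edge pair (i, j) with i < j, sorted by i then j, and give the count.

α = atan 0.45 = 24.23°;  2α = 48.46°
n_0 = (-0.2406, +0.9706)
n_1 = (-0.7904, -0.6126)
n_2 = (+0.7373, -0.6756)
n_3 = (+0.9909, +0.1345)
  (0,1): δ = 66.15°  ·
  (0,2): δ = 33.58°  ✓
  (0,3): δ = 83.81°  ·
  (1,2): δ = 80.28°  ·
  (1,3): δ = 30.05°  ✓
  (2,3): δ = 129.77°  ·
antipodal pairs: 2

count = 2; pairs: (0,2), (1,3)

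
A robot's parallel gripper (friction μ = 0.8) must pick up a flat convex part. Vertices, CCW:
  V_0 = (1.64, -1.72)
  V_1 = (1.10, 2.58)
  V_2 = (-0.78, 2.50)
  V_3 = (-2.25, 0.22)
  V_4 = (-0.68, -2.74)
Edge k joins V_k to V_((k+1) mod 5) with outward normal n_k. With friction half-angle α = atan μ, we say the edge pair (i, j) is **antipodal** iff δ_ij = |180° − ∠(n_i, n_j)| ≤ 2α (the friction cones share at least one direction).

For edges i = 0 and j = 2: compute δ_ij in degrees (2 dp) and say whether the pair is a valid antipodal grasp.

α = atan 0.8 = 38.66°;  2α = 77.32°
edge 0: e_0 = (-0.54, +4.30);  n_0 = (+0.9922, +0.1246)
edge 2: e_2 = (-1.47, -2.28);  n_2 = (-0.8405, +0.5419)
∠(n_0, n_2) = 140.03°
δ = |180° − 140.03°| = 39.97°
39.97° ≤ 2α = 77.32°  →  valid

δ = 39.97°, valid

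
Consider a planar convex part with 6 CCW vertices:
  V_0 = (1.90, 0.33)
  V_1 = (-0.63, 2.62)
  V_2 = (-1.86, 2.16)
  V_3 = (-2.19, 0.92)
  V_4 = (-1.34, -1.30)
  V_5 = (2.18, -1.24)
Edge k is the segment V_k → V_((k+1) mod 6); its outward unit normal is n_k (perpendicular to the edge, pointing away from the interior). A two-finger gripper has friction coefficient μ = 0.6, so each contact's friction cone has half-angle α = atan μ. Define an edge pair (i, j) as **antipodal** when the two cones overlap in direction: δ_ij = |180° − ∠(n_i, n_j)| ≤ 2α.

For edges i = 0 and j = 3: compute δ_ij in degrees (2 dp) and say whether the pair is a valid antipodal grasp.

δ = 26.90°, valid

α = atan 0.6 = 30.96°;  2α = 61.93°
edge 0: e_0 = (-2.53, +2.29);  n_0 = (+0.6711, +0.7414)
edge 3: e_3 = (+0.85, -2.22);  n_3 = (-0.9339, -0.3576)
∠(n_0, n_3) = 153.10°
δ = |180° − 153.10°| = 26.90°
26.90° ≤ 2α = 61.93°  →  valid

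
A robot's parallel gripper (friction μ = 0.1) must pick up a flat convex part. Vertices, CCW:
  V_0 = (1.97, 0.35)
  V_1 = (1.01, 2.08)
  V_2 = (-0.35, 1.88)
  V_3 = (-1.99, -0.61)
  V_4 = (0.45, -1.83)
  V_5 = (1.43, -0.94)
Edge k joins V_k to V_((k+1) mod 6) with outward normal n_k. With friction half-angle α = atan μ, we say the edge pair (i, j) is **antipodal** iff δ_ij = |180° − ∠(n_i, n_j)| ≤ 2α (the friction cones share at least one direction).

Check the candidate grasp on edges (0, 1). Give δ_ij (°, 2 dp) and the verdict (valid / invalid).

δ = 110.66°, invalid

α = atan 0.1 = 5.71°;  2α = 11.42°
edge 0: e_0 = (-0.96, +1.73);  n_0 = (+0.8744, +0.4852)
edge 1: e_1 = (-1.36, -0.20);  n_1 = (-0.1455, +0.9894)
∠(n_0, n_1) = 69.34°
δ = |180° − 69.34°| = 110.66°
110.66° > 2α = 11.42°  →  invalid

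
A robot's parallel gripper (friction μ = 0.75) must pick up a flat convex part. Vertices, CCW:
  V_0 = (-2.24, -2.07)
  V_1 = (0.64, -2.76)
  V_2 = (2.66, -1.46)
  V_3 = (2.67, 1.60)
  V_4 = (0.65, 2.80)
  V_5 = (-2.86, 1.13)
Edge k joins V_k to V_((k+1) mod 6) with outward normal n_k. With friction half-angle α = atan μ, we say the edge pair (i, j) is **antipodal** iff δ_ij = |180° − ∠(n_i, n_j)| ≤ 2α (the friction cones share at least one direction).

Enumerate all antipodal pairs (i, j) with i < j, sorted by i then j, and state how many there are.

α = atan 0.75 = 36.87°;  2α = 73.74°
n_0 = (-0.2330, -0.9725)
n_1 = (+0.5412, -0.8409)
n_2 = (+1.0000, -0.0033)
n_3 = (+0.5107, +0.8597)
n_4 = (-0.4296, +0.9030)
n_5 = (-0.9817, -0.1902)
  (0,1): δ = 133.76°  ·
  (0,2): δ = 76.71°  ·
  (0,3): δ = 17.24°  ✓
  (0,4): δ = 38.92°  ✓
  (0,5): δ = 114.44°  ·
  (1,2): δ = 122.95°  ·
  (1,3): δ = 63.48°  ✓
  (1,4): δ = 7.32°  ✓
  (1,5): δ = 68.20°  ✓
  (2,3): δ = 120.53°  ·
  (2,4): δ = 64.37°  ✓
  (2,5): δ = 11.15°  ✓
  (3,4): δ = 123.84°  ·
  (3,5): δ = 48.32°  ✓
  (4,5): δ = 104.48°  ·
antipodal pairs: 8

count = 8; pairs: (0,3), (0,4), (1,3), (1,4), (1,5), (2,4), (2,5), (3,5)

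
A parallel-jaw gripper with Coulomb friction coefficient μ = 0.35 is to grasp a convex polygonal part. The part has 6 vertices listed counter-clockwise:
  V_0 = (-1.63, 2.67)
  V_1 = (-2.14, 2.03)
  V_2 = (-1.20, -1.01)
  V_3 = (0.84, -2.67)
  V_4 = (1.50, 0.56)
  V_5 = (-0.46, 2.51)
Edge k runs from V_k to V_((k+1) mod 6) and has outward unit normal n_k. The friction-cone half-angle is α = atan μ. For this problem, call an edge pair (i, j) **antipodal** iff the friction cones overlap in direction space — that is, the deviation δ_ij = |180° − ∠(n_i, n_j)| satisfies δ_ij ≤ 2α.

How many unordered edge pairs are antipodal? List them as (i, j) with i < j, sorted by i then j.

α = atan 0.35 = 19.29°;  2α = 38.58°
n_0 = (-0.7821, +0.6232)
n_1 = (-0.9554, -0.2954)
n_2 = (-0.6312, -0.7756)
n_3 = (+0.9798, -0.2002)
n_4 = (+0.7053, +0.7089)
n_5 = (+0.1355, +0.9908)
  (0,1): δ = 124.27°  ·
  (0,2): δ = 90.59°  ·
  (0,3): δ = 27.00°  ✓
  (0,4): δ = 83.70°  ·
  (0,5): δ = 120.76°  ·
  (1,2): δ = 146.32°  ·
  (1,3): δ = 28.73°  ✓
  (1,4): δ = 27.96°  ✓
  (1,5): δ = 65.03°  ·
  (2,3): δ = 62.41°  ·
  (2,4): δ = 5.72°  ✓
  (2,5): δ = 31.35°  ✓
  (3,4): δ = 123.30°  ·
  (3,5): δ = 86.24°  ·
  (4,5): δ = 142.93°  ·
antipodal pairs: 5

count = 5; pairs: (0,3), (1,3), (1,4), (2,4), (2,5)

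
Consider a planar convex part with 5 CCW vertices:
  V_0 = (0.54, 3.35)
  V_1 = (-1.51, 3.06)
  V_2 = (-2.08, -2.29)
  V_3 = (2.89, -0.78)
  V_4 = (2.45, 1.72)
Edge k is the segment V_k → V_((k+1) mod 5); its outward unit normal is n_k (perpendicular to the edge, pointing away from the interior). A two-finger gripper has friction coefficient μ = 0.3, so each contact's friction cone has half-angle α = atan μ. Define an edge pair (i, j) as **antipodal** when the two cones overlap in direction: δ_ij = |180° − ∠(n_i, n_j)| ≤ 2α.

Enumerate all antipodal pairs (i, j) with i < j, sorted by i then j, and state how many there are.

α = atan 0.3 = 16.70°;  2α = 33.40°
n_0 = (-0.1401, +0.9901)
n_1 = (-0.9944, +0.1059)
n_2 = (+0.2907, -0.9568)
n_3 = (+0.9849, +0.1733)
n_4 = (+0.6491, +0.7607)
  (0,1): δ = 104.13°  ·
  (0,2): δ = 8.85°  ✓
  (0,3): δ = 91.93°  ·
  (0,4): δ = 131.47°  ·
  (1,2): δ = 67.02°  ·
  (1,3): δ = 16.06°  ✓
  (1,4): δ = 55.60°  ·
  (2,3): δ = 96.92°  ·
  (2,4): δ = 57.38°  ·
  (3,4): δ = 140.46°  ·
antipodal pairs: 2

count = 2; pairs: (0,2), (1,3)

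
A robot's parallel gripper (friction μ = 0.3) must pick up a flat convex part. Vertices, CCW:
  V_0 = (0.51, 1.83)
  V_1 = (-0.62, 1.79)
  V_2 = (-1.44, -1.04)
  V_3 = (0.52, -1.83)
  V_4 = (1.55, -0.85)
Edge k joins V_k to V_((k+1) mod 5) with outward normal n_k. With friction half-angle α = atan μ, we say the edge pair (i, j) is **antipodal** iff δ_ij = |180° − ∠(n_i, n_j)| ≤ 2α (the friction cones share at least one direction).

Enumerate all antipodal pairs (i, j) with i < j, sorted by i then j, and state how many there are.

α = atan 0.3 = 16.70°;  2α = 33.40°
n_0 = (-0.0354, +0.9994)
n_1 = (-0.9605, +0.2783)
n_2 = (-0.3738, -0.9275)
n_3 = (+0.6893, -0.7245)
n_4 = (+0.9323, +0.3618)
  (0,1): δ = 108.19°  ·
  (0,2): δ = 23.98°  ✓
  (0,3): δ = 41.55°  ·
  (0,4): δ = 109.18°  ·
  (1,2): δ = 95.79°  ·
  (1,3): δ = 30.27°  ✓
  (1,4): δ = 37.37°  ·
  (2,3): δ = 114.47°  ·
  (2,4): δ = 46.84°  ·
  (3,4): δ = 112.37°  ·
antipodal pairs: 2

count = 2; pairs: (0,2), (1,3)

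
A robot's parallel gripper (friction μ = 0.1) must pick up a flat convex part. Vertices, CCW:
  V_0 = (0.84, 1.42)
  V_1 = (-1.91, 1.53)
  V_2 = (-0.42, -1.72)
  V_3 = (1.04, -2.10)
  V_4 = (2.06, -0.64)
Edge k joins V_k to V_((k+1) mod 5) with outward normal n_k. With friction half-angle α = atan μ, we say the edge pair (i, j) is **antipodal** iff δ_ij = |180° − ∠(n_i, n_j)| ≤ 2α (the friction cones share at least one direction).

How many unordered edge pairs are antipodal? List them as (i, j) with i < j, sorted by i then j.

count = 1; pairs: (1,4)

α = atan 0.1 = 5.71°;  2α = 11.42°
n_0 = (+0.0400, +0.9992)
n_1 = (-0.9090, -0.4168)
n_2 = (-0.2519, -0.9678)
n_3 = (+0.8198, -0.5727)
n_4 = (+0.8604, +0.5096)
  (0,1): δ = 63.08°  ·
  (0,2): δ = 12.30°  ·
  (0,3): δ = 57.35°  ·
  (0,4): δ = 122.93°  ·
  (1,2): δ = 129.22°  ·
  (1,3): δ = 59.57°  ·
  (1,4): δ = 6.01°  ✓
  (2,3): δ = 110.35°  ·
  (2,4): δ = 44.78°  ·
  (3,4): δ = 114.43°  ·
antipodal pairs: 1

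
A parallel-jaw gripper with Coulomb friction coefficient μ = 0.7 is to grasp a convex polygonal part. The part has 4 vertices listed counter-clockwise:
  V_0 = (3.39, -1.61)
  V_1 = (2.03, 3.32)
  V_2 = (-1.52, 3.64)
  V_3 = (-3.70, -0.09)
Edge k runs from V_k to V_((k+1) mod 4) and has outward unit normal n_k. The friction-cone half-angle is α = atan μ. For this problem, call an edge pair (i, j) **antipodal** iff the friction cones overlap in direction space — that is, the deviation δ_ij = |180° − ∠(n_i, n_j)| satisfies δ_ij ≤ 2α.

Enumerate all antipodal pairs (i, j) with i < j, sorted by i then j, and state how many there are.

count = 3; pairs: (0,2), (0,3), (1,3)

α = atan 0.7 = 34.99°;  2α = 69.98°
n_0 = (+0.9640, +0.2659)
n_1 = (+0.0898, +0.9960)
n_2 = (-0.8634, +0.5046)
n_3 = (-0.2096, -0.9778)
  (0,1): δ = 110.57°  ·
  (0,2): δ = 45.73°  ✓
  (0,3): δ = 62.48°  ✓
  (1,2): δ = 115.15°  ·
  (1,3): δ = 6.95°  ✓
  (2,3): δ = 71.80°  ·
antipodal pairs: 3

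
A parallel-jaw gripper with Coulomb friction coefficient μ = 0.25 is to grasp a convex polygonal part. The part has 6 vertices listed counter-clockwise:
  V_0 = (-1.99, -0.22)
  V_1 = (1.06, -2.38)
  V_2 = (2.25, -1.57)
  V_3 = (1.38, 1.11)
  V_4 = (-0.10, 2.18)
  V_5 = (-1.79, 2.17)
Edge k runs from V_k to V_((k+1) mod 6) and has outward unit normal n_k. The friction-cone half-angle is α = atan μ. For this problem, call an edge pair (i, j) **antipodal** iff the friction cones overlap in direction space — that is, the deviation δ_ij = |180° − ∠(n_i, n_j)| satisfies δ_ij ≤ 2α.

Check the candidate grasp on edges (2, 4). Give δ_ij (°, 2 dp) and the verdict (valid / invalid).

δ = 107.65°, invalid

α = atan 0.25 = 14.04°;  2α = 28.07°
edge 2: e_2 = (-0.87, +2.68);  n_2 = (+0.9511, +0.3088)
edge 4: e_4 = (-1.69, -0.01);  n_4 = (-0.0059, +1.0000)
∠(n_2, n_4) = 72.35°
δ = |180° − 72.35°| = 107.65°
107.65° > 2α = 28.07°  →  invalid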